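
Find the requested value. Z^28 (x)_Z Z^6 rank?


rank(M(x)N) = rank(M)*rank(N)
28*6 = 168


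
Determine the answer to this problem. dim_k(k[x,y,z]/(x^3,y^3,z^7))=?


Basis: x^iy^jz^k, i<3,j<3,k<7
3*3*7=63


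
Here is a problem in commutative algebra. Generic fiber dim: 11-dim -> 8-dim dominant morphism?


dim(fiber)=dim(X)-dim(Y)=11-8=3


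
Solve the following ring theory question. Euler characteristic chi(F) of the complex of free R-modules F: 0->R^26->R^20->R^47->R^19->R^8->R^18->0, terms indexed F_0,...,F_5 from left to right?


chi = sum (-1)^i * rank:
(-1)^0*26=26
(-1)^1*20=-20
(-1)^2*47=47
(-1)^3*19=-19
(-1)^4*8=8
(-1)^5*18=-18
chi=24


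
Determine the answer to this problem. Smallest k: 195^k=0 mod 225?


195^k mod 225:
k=1: 195
k=2: 0
First zero at k = 2


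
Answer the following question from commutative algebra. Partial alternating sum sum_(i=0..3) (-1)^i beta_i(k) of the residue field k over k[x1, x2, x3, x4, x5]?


Koszul resolution: beta_i(k)=C(n,i), n=5
sum_(i=0..p) (-1)^i C(n,i) = (-1)^p C(n-1,p)
(-1)^3*C(4,3) = (-1)^3*4 = -4


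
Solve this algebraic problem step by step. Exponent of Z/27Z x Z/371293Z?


Exponent = lcm of the cyclic orders; pairwise coprime => product.
3^3*13^5=27*371293=10024911


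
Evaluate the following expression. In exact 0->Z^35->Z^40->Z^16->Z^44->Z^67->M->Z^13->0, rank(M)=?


Alt sum=0:
(-1)^0*35 + (-1)^1*40 + (-1)^2*16 + (-1)^3*44 + (-1)^4*67 + (-1)^5*? + (-1)^6*13=0
rank(M)=47


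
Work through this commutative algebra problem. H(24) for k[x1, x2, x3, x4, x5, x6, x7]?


C(d+n-1,n-1)=C(30,6)=593775


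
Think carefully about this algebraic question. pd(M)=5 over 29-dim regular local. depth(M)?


pd+depth=depth(R)=29
depth=29-5=24


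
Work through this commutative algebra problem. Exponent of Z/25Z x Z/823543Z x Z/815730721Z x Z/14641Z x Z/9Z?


Exponent = lcm of the cyclic orders; pairwise coprime => product.
5^2*7^7*13^8*11^4*3^2=25*823543*815730721*14641*9=2213025189690034895175


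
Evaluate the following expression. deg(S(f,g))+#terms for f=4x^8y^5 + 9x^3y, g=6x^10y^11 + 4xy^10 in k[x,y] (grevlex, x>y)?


LT(f)=4x^8y^5, LT(g)=6x^10y^11
lcm(LM)=x^10y^11
S(f,g) (scaled by 24 to clear denominators) = 6x^2y^6*f - 4*g = 54x^5y^7 - 16xy^10
2 terms, deg 12.
12+2=14


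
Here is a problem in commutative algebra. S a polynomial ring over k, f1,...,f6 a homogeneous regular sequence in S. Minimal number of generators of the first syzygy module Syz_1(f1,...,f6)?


Regular sequence => Koszul complex is the minimal free resolution.
Syz_1 minimally generated by Koszul relations f_i*e_j - f_j*e_i (i<j): mu(Syz_1) = beta_2 = C(m,2) = m(m-1)/2
m=6
6*5/2 = 15


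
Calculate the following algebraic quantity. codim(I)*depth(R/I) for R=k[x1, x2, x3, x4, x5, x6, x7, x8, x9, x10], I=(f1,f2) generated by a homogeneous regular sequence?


codim=2, depth=dim(R/I)=10-2=8
Product=2*8=16


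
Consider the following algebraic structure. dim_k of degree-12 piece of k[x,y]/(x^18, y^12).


k[x,y], I = (x^18, y^12), d = 12
Need i < 18 and d-i < 12.
Range: 1 <= i <= 12.
H(12) = 12


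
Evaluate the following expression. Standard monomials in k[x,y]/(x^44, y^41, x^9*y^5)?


k[x,y]/I, I = (x^44, y^41, x^9*y^5)
Rect: 44x41=1804. Corner: (44-9)x(41-5)=1260.
dim = 1804-1260 = 544


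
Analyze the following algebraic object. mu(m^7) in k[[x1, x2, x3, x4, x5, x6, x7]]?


C(n+d-1,d)=C(13,7)=1716


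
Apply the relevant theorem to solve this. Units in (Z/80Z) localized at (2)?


Local ring = Z/16Z.
phi(16) = 2^3*(2-1) = 8


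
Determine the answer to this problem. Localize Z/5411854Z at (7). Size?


7-primary part: 5411854=7^6*46
Size=7^6=117649


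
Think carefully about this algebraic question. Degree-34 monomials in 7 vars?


C(d+n-1,n-1)=C(40,6)=3838380


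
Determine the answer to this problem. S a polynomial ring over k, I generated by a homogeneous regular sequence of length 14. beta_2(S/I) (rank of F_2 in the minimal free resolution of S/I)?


Regular sequence => Koszul complex is the minimal free resolution.
Syz_1 minimally generated by Koszul relations f_i*e_j - f_j*e_i (i<j): mu(Syz_1) = beta_2 = C(m,2) = m(m-1)/2
m=14
14*13/2 = 91


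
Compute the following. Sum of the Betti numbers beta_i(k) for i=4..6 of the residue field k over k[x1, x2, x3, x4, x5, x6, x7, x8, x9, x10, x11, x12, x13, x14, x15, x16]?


Koszul resolution: beta_i(k)=C(n,i), n=16
C(16,4)=1820, C(16,5)=4368, C(16,6)=8008
Sum=14196


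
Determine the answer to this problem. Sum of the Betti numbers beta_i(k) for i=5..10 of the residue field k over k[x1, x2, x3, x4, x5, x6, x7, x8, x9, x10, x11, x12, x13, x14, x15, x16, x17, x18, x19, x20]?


Koszul resolution: beta_i(k)=C(n,i), n=20
C(20,5)=15504, C(20,6)=38760, C(20,7)=77520, C(20,8)=125970, C(20,9)=167960, C(20,10)=184756
Sum=610470


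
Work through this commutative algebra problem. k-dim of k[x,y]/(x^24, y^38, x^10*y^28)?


k[x,y]/I, I = (x^24, y^38, x^10*y^28)
Rect: 24x38=912. Corner: (24-10)x(38-28)=140.
dim = 912-140 = 772


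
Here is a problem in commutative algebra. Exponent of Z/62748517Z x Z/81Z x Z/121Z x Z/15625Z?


Exponent = lcm of the cyclic orders; pairwise coprime => product.
13^7*3^4*11^2*5^6=62748517*81*121*15625=9609347111203125


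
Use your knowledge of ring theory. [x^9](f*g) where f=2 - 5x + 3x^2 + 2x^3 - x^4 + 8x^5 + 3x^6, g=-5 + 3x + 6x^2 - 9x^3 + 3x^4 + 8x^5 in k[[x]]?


[x^9] = sum a_i*b_j, i+j=9
  -1*8=-8
  8*3=24
  3*-9=-27
Sum=-11


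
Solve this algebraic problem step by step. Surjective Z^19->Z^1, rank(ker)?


rank(ker) = 19-1 = 18


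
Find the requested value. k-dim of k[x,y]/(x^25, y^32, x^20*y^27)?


k[x,y]/I, I = (x^25, y^32, x^20*y^27)
Rect: 25x32=800. Corner: (25-20)x(32-27)=25.
dim = 800-25 = 775


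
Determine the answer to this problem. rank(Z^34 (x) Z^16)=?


rank(M(x)N) = rank(M)*rank(N)
34*16 = 544


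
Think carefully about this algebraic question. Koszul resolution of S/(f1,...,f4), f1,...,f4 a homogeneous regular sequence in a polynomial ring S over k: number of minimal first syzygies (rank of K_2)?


Regular sequence => Koszul complex is the minimal free resolution.
Syz_1 minimally generated by Koszul relations f_i*e_j - f_j*e_i (i<j): mu(Syz_1) = beta_2 = C(m,2) = m(m-1)/2
m=4
4*3/2 = 6


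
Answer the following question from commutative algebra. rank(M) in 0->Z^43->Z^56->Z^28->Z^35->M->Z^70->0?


Alt sum=0:
(-1)^0*43 + (-1)^1*56 + (-1)^2*28 + (-1)^3*35 + (-1)^4*? + (-1)^5*70=0
rank(M)=90


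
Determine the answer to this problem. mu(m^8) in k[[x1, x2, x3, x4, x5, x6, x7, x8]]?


C(n+d-1,d)=C(15,8)=6435


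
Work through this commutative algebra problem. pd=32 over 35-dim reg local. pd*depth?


pd+depth=35
depth=35-32=3
pd*depth=32*3=96


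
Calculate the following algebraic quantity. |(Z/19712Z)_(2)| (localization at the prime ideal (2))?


2-primary part: 19712=2^8*77
Size=2^8=256


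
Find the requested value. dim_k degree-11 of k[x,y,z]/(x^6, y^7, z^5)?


Need i<6, j<7, k<5 with i+j+k=11.
For each i, j ranges over max(0,11-i-4)..min(6,11-i):
  i=0: j in [7,6] -> 0
  i=1: j in [6,6] -> 1
  i=2: j in [5,6] -> 2
  i=3: j in [4,6] -> 3
  i=4: j in [3,6] -> 4
  i=5: j in [2,6] -> 5
H(11) = 0+1+2+3+4+5 = 15


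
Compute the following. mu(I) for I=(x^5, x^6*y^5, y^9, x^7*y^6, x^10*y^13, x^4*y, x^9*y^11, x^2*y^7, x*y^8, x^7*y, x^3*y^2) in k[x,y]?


Remove redundant (divisible by others).
x^7*y^6 redundant.
x^6*y^5 redundant.
x^10*y^13 redundant.
x^7*y redundant.
x^9*y^11 redundant.
Min: x^5, x^4*y, x^3*y^2, x^2*y^7, x*y^8, y^9
Count=6


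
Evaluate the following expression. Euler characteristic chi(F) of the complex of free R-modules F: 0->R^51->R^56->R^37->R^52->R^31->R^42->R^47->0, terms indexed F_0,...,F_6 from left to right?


chi = sum (-1)^i * rank:
(-1)^0*51=51
(-1)^1*56=-56
(-1)^2*37=37
(-1)^3*52=-52
(-1)^4*31=31
(-1)^5*42=-42
(-1)^6*47=47
chi=16


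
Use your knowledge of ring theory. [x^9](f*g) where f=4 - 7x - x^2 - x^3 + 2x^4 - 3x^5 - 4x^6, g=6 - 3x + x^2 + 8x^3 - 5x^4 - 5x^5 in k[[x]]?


[x^9] = sum a_i*b_j, i+j=9
  2*-5=-10
  -3*-5=15
  -4*8=-32
Sum=-27


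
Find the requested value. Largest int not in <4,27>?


gcd(4,27)=1 => F=ab-a-b=4*27-4-27=108-31=77


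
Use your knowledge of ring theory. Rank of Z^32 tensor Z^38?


rank(M(x)N) = rank(M)*rank(N)
32*38 = 1216


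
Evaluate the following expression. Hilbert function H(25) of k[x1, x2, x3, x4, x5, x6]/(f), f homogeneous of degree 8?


C(30,5)-C(22,5)=142506-26334=116172


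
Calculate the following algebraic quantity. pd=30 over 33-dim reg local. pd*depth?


pd+depth=33
depth=33-30=3
pd*depth=30*3=90


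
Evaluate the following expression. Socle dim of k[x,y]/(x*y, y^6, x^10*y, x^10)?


Socle = ann(m) = span of standard monomials u with x*u, y*u in I (staircase corners).
Redundant generators: x^10*y
Minimal generators: x^10, x*y, y^6
Corners: y^5, x^9
Socle dim=2


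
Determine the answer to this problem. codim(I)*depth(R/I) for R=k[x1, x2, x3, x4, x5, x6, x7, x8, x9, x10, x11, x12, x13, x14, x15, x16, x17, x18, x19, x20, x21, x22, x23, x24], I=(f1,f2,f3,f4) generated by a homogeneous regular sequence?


codim=4, depth=dim(R/I)=24-4=20
Product=4*20=80


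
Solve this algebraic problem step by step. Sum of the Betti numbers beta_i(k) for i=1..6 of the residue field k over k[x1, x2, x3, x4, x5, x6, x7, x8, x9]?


Koszul resolution: beta_i(k)=C(n,i), n=9
C(9,1)=9, C(9,2)=36, C(9,3)=84, C(9,4)=126, C(9,5)=126, C(9,6)=84
Sum=465


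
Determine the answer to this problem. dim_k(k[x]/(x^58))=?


Basis: 1,x,...,x^57
dim=58


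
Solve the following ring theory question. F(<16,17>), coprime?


gcd(16,17)=1 => F=ab-a-b=16*17-16-17=272-33=239


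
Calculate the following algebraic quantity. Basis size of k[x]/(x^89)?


Basis: 1,x,...,x^88
dim=89


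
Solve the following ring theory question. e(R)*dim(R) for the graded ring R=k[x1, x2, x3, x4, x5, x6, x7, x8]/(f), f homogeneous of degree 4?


e(R)=deg(f)=4, dim(R)=8-1=7
e*dim=4*7=28


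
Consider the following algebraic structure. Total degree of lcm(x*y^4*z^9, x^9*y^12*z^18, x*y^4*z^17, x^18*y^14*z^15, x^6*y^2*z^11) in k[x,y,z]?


lcm = componentwise max:
x: max(1,9,1,18,6)=18
y: max(4,12,4,14,2)=14
z: max(9,18,17,15,11)=18
Total=18+14+18=50


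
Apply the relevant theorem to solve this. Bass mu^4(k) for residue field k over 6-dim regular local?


C(n,i)=C(6,4)=15


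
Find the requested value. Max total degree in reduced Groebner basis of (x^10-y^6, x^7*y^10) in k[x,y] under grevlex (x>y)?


LT(f1)=x^10, LT(f2)=x^7y^10, lcm=x^10y^10
S(f1,f2) = y^10*f1 - x^3*f2 = -y^16
Reduced GB = {f1, f2, y^16}; degrees 10, 17, 16
Max = 17


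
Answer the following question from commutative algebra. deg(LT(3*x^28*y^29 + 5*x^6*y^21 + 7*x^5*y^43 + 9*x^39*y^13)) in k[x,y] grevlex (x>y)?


LT: 3*x^28*y^29
deg_x=28, deg_y=29
Total=28+29=57


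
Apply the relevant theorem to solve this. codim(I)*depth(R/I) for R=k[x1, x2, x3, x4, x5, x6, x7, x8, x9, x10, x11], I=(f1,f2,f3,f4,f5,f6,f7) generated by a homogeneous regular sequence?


codim=7, depth=dim(R/I)=11-7=4
Product=7*4=28


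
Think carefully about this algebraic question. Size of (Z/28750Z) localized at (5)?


5-primary part: 28750=5^4*46
Size=5^4=625


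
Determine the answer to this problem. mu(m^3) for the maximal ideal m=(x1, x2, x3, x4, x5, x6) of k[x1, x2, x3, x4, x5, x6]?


Graded Nakayama: mu(m^d) = dim_k (m^d/m^(d+1)) = #degree-3 monomials in 6 vars
C(n+d-1,d)=C(8,3)=56


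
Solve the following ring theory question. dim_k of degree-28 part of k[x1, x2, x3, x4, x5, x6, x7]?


C(d+n-1,n-1)=C(34,6)=1344904


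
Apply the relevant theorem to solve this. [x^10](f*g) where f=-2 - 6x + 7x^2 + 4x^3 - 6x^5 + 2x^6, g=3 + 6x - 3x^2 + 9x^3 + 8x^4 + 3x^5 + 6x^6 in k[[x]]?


[x^10] = sum a_i*b_j, i+j=10
  -6*3=-18
  2*8=16
Sum=-2


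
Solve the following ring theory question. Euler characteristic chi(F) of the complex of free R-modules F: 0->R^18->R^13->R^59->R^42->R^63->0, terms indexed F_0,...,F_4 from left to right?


chi = sum (-1)^i * rank:
(-1)^0*18=18
(-1)^1*13=-13
(-1)^2*59=59
(-1)^3*42=-42
(-1)^4*63=63
chi=85


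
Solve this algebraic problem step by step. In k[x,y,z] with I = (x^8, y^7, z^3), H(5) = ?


Need i<8, j<7, k<3 with i+j+k=5.
For each i, j ranges over max(0,5-i-2)..min(6,5-i):
  i=0: j in [3,5] -> 3
  i=1: j in [2,4] -> 3
  i=2: j in [1,3] -> 3
  i=3: j in [0,2] -> 3
  i=4: j in [0,1] -> 2
  i=5: j in [0,0] -> 1
H(5) = 3+3+3+3+2+1 = 15


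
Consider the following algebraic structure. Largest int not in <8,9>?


gcd(8,9)=1 => F=ab-a-b=8*9-8-9=72-17=55


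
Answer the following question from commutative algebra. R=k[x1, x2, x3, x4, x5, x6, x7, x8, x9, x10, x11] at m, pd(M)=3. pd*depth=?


pd+depth=11
depth=11-3=8
pd*depth=3*8=24


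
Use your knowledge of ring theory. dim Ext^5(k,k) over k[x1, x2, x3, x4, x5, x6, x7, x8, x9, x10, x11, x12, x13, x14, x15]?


C(n,i)=C(15,5)=3003


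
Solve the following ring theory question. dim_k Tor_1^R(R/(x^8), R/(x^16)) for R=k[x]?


Tor_1(R/I,R/J)=(I cap J)/IJ=(x^16)/(x^24)
dim=24-16=min(8,16)=8


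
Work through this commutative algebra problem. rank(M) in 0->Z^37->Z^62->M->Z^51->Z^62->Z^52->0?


Alt sum=0:
(-1)^0*37 + (-1)^1*62 + (-1)^2*? + (-1)^3*51 + (-1)^4*62 + (-1)^5*52=0
rank(M)=66


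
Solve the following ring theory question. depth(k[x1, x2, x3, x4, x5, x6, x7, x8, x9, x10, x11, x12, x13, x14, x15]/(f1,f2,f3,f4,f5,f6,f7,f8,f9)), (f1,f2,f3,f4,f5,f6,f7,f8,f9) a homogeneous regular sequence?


depth(R)=15
depth(R/I)=15-9=6


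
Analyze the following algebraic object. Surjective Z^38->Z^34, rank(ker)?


rank(ker) = 38-34 = 4


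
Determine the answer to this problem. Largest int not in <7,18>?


gcd(7,18)=1 => F=ab-a-b=7*18-7-18=126-25=101


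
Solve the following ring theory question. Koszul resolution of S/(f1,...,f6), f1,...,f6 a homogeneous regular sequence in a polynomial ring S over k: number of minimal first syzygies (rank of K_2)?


Regular sequence => Koszul complex is the minimal free resolution.
Syz_1 minimally generated by Koszul relations f_i*e_j - f_j*e_i (i<j): mu(Syz_1) = beta_2 = C(m,2) = m(m-1)/2
m=6
6*5/2 = 15


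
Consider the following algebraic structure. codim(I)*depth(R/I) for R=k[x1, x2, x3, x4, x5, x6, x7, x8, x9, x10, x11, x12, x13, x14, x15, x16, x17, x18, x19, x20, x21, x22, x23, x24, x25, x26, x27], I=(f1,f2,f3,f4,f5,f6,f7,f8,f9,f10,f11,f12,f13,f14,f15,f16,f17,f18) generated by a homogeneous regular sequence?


codim=18, depth=dim(R/I)=27-18=9
Product=18*9=162


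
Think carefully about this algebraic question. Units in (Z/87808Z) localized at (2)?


Local ring = Z/256Z.
phi(256) = 2^7*(2-1) = 128


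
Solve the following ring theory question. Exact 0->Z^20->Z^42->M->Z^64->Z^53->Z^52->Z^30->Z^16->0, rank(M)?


Alt sum=0:
(-1)^0*20 + (-1)^1*42 + (-1)^2*? + (-1)^3*64 + (-1)^4*53 + (-1)^5*52 + (-1)^6*30 + (-1)^7*16=0
rank(M)=71


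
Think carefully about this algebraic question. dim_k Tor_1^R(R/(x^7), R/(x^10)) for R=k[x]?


Tor_1(R/I,R/J)=(I cap J)/IJ=(x^10)/(x^17)
dim=17-10=min(7,10)=7


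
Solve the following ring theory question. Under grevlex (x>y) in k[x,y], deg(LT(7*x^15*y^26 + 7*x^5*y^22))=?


LT: 7*x^15*y^26
deg_x=15, deg_y=26
Total=15+26=41


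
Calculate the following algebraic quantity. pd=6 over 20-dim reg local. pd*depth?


pd+depth=20
depth=20-6=14
pd*depth=6*14=84


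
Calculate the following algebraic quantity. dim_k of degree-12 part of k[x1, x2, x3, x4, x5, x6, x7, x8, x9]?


C(d+n-1,n-1)=C(20,8)=125970


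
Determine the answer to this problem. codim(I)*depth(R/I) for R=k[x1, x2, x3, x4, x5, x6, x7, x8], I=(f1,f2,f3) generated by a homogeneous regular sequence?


codim=3, depth=dim(R/I)=8-3=5
Product=3*5=15


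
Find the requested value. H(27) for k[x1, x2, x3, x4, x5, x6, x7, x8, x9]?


C(d+n-1,n-1)=C(35,8)=23535820


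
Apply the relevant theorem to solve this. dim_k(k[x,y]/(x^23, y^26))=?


Basis: x^i*y^j, i<23, j<26
23*26=598


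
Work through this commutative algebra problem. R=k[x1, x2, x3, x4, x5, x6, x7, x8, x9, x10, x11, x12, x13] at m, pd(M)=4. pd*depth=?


pd+depth=13
depth=13-4=9
pd*depth=4*9=36


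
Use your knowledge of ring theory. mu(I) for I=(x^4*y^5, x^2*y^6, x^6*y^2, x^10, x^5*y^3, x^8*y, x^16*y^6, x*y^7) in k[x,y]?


Remove redundant (divisible by others).
x^16*y^6 redundant.
Min: x^10, x^8*y, x^6*y^2, x^5*y^3, x^4*y^5, x^2*y^6, x*y^7
Count=7


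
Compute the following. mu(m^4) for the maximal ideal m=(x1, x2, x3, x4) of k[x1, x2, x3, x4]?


Graded Nakayama: mu(m^d) = dim_k (m^d/m^(d+1)) = #degree-4 monomials in 4 vars
C(n+d-1,d)=C(7,4)=35


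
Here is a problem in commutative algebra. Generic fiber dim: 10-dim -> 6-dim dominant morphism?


dim(fiber)=dim(X)-dim(Y)=10-6=4


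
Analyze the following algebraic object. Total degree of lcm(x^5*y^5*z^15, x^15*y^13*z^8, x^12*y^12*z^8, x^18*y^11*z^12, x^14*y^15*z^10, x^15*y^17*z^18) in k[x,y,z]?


lcm = componentwise max:
x: max(5,15,12,18,14,15)=18
y: max(5,13,12,11,15,17)=17
z: max(15,8,8,12,10,18)=18
Total=18+17+18=53


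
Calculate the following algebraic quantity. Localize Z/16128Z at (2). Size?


2-primary part: 16128=2^8*63
Size=2^8=256


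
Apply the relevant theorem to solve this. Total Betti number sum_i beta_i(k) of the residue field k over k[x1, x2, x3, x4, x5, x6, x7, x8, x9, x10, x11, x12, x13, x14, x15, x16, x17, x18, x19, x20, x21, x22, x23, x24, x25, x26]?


Koszul resolution: beta_i(k)=C(n,i), n=26
sum_i C(26,i) = 2^26 = 67108864


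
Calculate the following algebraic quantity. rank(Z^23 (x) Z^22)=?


rank(M(x)N) = rank(M)*rank(N)
23*22 = 506


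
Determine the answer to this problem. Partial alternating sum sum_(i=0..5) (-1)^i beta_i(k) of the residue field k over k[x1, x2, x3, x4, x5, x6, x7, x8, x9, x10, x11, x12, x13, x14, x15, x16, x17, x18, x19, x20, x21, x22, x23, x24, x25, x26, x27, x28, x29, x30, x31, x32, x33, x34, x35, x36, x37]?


Koszul resolution: beta_i(k)=C(n,i), n=37
sum_(i=0..p) (-1)^i C(n,i) = (-1)^p C(n-1,p)
(-1)^5*C(36,5) = (-1)^5*376992 = -376992


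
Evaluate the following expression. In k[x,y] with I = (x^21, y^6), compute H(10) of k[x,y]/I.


k[x,y], I = (x^21, y^6), d = 10
Need i < 21 and d-i < 6.
Range: 5 <= i <= 10.
H(10) = 6


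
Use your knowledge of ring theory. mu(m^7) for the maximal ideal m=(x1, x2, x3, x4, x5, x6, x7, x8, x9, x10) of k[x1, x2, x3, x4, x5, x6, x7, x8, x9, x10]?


Graded Nakayama: mu(m^d) = dim_k (m^d/m^(d+1)) = #degree-7 monomials in 10 vars
C(n+d-1,d)=C(16,7)=11440


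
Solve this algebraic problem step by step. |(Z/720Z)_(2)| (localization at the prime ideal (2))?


2-primary part: 720=2^4*45
Size=2^4=16


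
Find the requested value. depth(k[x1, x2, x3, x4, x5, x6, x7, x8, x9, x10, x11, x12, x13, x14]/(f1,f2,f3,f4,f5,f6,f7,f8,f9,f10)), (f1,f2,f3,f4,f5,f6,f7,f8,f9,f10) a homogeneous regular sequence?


depth(R)=14
depth(R/I)=14-10=4


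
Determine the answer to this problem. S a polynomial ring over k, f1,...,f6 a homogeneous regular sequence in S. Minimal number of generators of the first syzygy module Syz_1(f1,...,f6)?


Regular sequence => Koszul complex is the minimal free resolution.
Syz_1 minimally generated by Koszul relations f_i*e_j - f_j*e_i (i<j): mu(Syz_1) = beta_2 = C(m,2) = m(m-1)/2
m=6
6*5/2 = 15


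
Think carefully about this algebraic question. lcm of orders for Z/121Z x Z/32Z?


Exponent = lcm of the cyclic orders; pairwise coprime => product.
11^2*2^5=121*32=3872


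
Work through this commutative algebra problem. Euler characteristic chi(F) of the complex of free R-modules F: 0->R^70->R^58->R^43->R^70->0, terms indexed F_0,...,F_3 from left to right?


chi = sum (-1)^i * rank:
(-1)^0*70=70
(-1)^1*58=-58
(-1)^2*43=43
(-1)^3*70=-70
chi=-15


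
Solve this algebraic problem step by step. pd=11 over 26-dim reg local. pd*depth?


pd+depth=26
depth=26-11=15
pd*depth=11*15=165


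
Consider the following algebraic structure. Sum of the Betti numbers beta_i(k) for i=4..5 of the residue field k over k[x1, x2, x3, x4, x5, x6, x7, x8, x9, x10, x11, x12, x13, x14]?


Koszul resolution: beta_i(k)=C(n,i), n=14
C(14,4)=1001, C(14,5)=2002
Sum=3003


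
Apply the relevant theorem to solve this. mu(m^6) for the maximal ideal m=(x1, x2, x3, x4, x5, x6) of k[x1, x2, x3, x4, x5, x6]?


Graded Nakayama: mu(m^d) = dim_k (m^d/m^(d+1)) = #degree-6 monomials in 6 vars
C(n+d-1,d)=C(11,6)=462


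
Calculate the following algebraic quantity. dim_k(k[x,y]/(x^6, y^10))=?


Basis: x^i*y^j, i<6, j<10
6*10=60


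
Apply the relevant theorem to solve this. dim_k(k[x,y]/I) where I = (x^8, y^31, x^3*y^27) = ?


k[x,y]/I, I = (x^8, y^31, x^3*y^27)
Rect: 8x31=248. Corner: (8-3)x(31-27)=20.
dim = 248-20 = 228


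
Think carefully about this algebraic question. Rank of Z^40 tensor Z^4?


rank(M(x)N) = rank(M)*rank(N)
40*4 = 160


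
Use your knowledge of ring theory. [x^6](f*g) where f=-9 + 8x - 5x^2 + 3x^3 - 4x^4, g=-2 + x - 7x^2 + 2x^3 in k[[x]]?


[x^6] = sum a_i*b_j, i+j=6
  3*2=6
  -4*-7=28
Sum=34


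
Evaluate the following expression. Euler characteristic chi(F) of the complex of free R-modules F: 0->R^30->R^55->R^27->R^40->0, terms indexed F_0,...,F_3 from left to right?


chi = sum (-1)^i * rank:
(-1)^0*30=30
(-1)^1*55=-55
(-1)^2*27=27
(-1)^3*40=-40
chi=-38


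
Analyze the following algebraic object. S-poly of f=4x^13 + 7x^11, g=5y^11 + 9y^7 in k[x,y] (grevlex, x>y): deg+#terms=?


LT(f)=4x^13, LT(g)=5y^11
lcm(LM)=x^13y^11
S(f,g) (scaled by 20 to clear denominators) = 5y^11*f - 4x^13*g = 35x^11y^11 - 36x^13y^7
2 terms, deg 22.
22+2=24


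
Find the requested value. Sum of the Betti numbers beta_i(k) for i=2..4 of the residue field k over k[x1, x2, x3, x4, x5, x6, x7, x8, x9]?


Koszul resolution: beta_i(k)=C(n,i), n=9
C(9,2)=36, C(9,3)=84, C(9,4)=126
Sum=246


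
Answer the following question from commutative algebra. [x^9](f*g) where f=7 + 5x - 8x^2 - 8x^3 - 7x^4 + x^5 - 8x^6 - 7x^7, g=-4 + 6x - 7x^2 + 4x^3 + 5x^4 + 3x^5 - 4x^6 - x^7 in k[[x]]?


[x^9] = sum a_i*b_j, i+j=9
  -8*-1=8
  -8*-4=32
  -7*3=-21
  1*5=5
  -8*4=-32
  -7*-7=49
Sum=41


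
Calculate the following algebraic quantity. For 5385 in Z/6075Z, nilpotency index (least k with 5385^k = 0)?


5385^k mod 6075:
k=1: 5385
k=2: 2250
k=3: 2700
k=4: 2025
k=5: 0
First zero at k = 5


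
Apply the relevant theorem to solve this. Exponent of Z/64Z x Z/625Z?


Exponent = lcm of the cyclic orders; pairwise coprime => product.
2^6*5^4=64*625=40000


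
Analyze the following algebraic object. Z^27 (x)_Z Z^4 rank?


rank(M(x)N) = rank(M)*rank(N)
27*4 = 108


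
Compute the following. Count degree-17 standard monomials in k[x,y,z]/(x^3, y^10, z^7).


Need i<3, j<10, k<7 with i+j+k=17.
For each i, j ranges over max(0,17-i-6)..min(9,17-i):
  i=0: j in [11,9] -> 0
  i=1: j in [10,9] -> 0
  i=2: j in [9,9] -> 1
H(17) = 0+0+1 = 1


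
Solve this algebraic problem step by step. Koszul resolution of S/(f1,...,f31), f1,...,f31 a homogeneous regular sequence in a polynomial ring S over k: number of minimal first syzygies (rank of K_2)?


Regular sequence => Koszul complex is the minimal free resolution.
Syz_1 minimally generated by Koszul relations f_i*e_j - f_j*e_i (i<j): mu(Syz_1) = beta_2 = C(m,2) = m(m-1)/2
m=31
31*30/2 = 465


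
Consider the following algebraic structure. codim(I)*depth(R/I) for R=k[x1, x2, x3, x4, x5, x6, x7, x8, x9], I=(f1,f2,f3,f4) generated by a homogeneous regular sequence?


codim=4, depth=dim(R/I)=9-4=5
Product=4*5=20


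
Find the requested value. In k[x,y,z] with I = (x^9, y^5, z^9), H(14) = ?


Need i<9, j<5, k<9 with i+j+k=14.
For each i, j ranges over max(0,14-i-8)..min(4,14-i):
  i=0: j in [6,4] -> 0
  i=1: j in [5,4] -> 0
  i=2: j in [4,4] -> 1
  i=3: j in [3,4] -> 2
  i=4: j in [2,4] -> 3
  i=5: j in [1,4] -> 4
  i=6: j in [0,4] -> 5
  i=7: j in [0,4] -> 5
  i=8: j in [0,4] -> 5
H(14) = 0+0+1+2+3+4+5+5+5 = 25


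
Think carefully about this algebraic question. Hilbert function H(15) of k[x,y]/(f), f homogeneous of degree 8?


H(t)=d for t>=d-1.
d=8, t=15
H(15)=8


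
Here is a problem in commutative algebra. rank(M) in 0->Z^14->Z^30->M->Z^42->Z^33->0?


Alt sum=0:
(-1)^0*14 + (-1)^1*30 + (-1)^2*? + (-1)^3*42 + (-1)^4*33=0
rank(M)=25


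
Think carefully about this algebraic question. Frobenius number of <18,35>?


gcd(18,35)=1 => F=ab-a-b=18*35-18-35=630-53=577


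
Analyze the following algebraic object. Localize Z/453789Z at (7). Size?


7-primary part: 453789=7^5*27
Size=7^5=16807


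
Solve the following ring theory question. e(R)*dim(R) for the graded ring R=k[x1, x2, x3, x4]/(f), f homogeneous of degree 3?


e(R)=deg(f)=3, dim(R)=4-1=3
e*dim=3*3=9


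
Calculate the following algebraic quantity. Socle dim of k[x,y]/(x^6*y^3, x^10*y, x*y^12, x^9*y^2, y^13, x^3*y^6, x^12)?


Socle = ann(m) = span of standard monomials u with x*u, y*u in I (staircase corners).
Minimal generators: x^12, x^10*y, x^9*y^2, x^6*y^3, x^3*y^6, x*y^12, y^13
Corners: y^12, x^2y^11, x^5y^5, x^8y^2, x^9y, x^11
Socle dim=6


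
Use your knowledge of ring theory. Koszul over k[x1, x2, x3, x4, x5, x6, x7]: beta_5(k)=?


C(n,i)=C(7,5)=21


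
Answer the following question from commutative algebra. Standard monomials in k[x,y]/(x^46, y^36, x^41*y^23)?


k[x,y]/I, I = (x^46, y^36, x^41*y^23)
Rect: 46x36=1656. Corner: (46-41)x(36-23)=65.
dim = 1656-65 = 1591


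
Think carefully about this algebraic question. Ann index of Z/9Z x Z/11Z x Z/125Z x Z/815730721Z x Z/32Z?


Exponent = lcm of the cyclic orders; pairwise coprime => product.
3^2*11^1*5^3*13^8*2^5=9*11*125*815730721*32=323029365516000


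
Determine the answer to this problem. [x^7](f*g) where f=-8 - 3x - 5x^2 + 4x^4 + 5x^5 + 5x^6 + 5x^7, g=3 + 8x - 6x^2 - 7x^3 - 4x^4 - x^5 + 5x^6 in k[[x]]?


[x^7] = sum a_i*b_j, i+j=7
  -3*5=-15
  -5*-1=5
  4*-7=-28
  5*-6=-30
  5*8=40
  5*3=15
Sum=-13


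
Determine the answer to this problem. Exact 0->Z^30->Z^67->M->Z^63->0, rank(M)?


Alt sum=0:
(-1)^0*30 + (-1)^1*67 + (-1)^2*? + (-1)^3*63=0
rank(M)=100


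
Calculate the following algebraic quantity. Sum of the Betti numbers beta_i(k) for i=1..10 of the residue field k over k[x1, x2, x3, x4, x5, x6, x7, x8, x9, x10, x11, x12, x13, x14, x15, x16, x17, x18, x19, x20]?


Koszul resolution: beta_i(k)=C(n,i), n=20
C(20,1)=20, C(20,2)=190, C(20,3)=1140, C(20,4)=4845, C(20,5)=15504, C(20,6)=38760, C(20,7)=77520, C(20,8)=125970, C(20,9)=167960, C(20,10)=184756
Sum=616665


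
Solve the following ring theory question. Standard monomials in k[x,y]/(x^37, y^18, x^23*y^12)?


k[x,y]/I, I = (x^37, y^18, x^23*y^12)
Rect: 37x18=666. Corner: (37-23)x(18-12)=84.
dim = 666-84 = 582


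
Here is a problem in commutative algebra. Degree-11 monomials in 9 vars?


C(d+n-1,n-1)=C(19,8)=75582


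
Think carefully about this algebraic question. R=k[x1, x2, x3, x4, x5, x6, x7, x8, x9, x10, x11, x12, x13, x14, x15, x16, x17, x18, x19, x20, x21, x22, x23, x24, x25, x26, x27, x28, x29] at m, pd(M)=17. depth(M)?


pd+depth=depth(R)=29
depth=29-17=12


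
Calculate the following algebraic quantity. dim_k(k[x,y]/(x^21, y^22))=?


Basis: x^i*y^j, i<21, j<22
21*22=462


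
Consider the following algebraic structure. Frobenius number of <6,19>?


gcd(6,19)=1 => F=ab-a-b=6*19-6-19=114-25=89


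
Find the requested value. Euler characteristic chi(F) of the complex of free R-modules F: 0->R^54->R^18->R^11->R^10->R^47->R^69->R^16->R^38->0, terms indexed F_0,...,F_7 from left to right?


chi = sum (-1)^i * rank:
(-1)^0*54=54
(-1)^1*18=-18
(-1)^2*11=11
(-1)^3*10=-10
(-1)^4*47=47
(-1)^5*69=-69
(-1)^6*16=16
(-1)^7*38=-38
chi=-7


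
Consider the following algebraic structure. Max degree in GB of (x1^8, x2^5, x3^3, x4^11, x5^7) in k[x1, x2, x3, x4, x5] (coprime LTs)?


Pure powers, coprime LTs => already GB.
Degrees: 8, 5, 3, 11, 7
Max=11


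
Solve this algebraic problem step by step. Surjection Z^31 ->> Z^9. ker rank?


rank(ker) = 31-9 = 22


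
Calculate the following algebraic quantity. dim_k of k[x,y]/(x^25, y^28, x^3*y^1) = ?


k[x,y]/I, I = (x^25, y^28, x^3*y^1)
Rect: 25x28=700. Corner: (25-3)x(28-1)=594.
dim = 700-594 = 106


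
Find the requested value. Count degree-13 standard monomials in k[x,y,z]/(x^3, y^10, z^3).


Need i<3, j<10, k<3 with i+j+k=13.
For each i, j ranges over max(0,13-i-2)..min(9,13-i):
  i=0: j in [11,9] -> 0
  i=1: j in [10,9] -> 0
  i=2: j in [9,9] -> 1
H(13) = 0+0+1 = 1


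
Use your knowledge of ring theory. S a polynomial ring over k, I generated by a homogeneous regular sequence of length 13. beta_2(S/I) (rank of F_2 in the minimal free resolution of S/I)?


Regular sequence => Koszul complex is the minimal free resolution.
Syz_1 minimally generated by Koszul relations f_i*e_j - f_j*e_i (i<j): mu(Syz_1) = beta_2 = C(m,2) = m(m-1)/2
m=13
13*12/2 = 78


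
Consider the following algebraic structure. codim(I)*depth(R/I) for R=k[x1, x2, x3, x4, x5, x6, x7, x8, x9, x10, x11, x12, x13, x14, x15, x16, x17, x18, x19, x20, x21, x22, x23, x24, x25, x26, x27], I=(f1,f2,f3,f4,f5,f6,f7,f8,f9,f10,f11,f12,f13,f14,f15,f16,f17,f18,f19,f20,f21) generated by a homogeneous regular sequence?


codim=21, depth=dim(R/I)=27-21=6
Product=21*6=126


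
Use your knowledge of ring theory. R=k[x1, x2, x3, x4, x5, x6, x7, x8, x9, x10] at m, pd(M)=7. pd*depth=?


pd+depth=10
depth=10-7=3
pd*depth=7*3=21


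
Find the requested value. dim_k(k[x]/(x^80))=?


Basis: 1,x,...,x^79
dim=80


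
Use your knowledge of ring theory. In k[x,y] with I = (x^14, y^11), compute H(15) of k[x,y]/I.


k[x,y], I = (x^14, y^11), d = 15
Need i < 14 and d-i < 11.
Range: 5 <= i <= 13.
H(15) = 9


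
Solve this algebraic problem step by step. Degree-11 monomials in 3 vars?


C(d+n-1,n-1)=C(13,2)=78


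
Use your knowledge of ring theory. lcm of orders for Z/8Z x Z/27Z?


Exponent = lcm of the cyclic orders; pairwise coprime => product.
2^3*3^3=8*27=216


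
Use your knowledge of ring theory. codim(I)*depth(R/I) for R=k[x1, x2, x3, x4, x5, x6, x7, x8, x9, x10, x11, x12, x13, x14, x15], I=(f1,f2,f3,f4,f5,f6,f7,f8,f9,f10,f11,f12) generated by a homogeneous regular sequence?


codim=12, depth=dim(R/I)=15-12=3
Product=12*3=36


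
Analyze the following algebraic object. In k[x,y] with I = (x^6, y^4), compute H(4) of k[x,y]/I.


k[x,y], I = (x^6, y^4), d = 4
Need i < 6 and d-i < 4.
Range: 1 <= i <= 4.
H(4) = 4


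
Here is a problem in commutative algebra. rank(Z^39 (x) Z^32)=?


rank(M(x)N) = rank(M)*rank(N)
39*32 = 1248


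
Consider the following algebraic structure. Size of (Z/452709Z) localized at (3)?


3-primary part: 452709=3^9*23
Size=3^9=19683


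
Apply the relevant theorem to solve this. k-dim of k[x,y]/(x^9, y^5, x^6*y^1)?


k[x,y]/I, I = (x^9, y^5, x^6*y^1)
Rect: 9x5=45. Corner: (9-6)x(5-1)=12.
dim = 45-12 = 33


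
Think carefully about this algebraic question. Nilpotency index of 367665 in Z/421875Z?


367665^k mod 421875:
k=1: 367665
k=2: 364725
k=3: 273375
k=4: 388125
k=5: 337500
k=6: 0
First zero at k = 6


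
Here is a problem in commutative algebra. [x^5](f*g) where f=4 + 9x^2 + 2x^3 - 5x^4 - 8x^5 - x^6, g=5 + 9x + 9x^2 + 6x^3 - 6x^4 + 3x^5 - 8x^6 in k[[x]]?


[x^5] = sum a_i*b_j, i+j=5
  4*3=12
  9*6=54
  2*9=18
  -5*9=-45
  -8*5=-40
Sum=-1


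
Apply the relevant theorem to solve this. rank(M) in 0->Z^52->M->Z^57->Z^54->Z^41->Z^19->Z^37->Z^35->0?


Alt sum=0:
(-1)^0*52 + (-1)^1*? + (-1)^2*57 + (-1)^3*54 + (-1)^4*41 + (-1)^5*19 + (-1)^6*37 + (-1)^7*35=0
rank(M)=79


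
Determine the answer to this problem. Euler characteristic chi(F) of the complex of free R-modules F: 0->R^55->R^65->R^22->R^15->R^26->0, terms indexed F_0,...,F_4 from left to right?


chi = sum (-1)^i * rank:
(-1)^0*55=55
(-1)^1*65=-65
(-1)^2*22=22
(-1)^3*15=-15
(-1)^4*26=26
chi=23


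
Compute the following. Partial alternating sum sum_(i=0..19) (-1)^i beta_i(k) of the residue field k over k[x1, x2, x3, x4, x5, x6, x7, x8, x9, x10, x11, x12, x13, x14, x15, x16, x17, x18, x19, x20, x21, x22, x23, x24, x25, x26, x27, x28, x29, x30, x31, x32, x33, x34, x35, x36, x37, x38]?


Koszul resolution: beta_i(k)=C(n,i), n=38
sum_(i=0..p) (-1)^i C(n,i) = (-1)^p C(n-1,p)
(-1)^19*C(37,19) = (-1)^19*17672631900 = -17672631900


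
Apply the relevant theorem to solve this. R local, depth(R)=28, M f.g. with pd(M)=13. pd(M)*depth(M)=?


pd+depth=28
depth=28-13=15
pd*depth=13*15=195


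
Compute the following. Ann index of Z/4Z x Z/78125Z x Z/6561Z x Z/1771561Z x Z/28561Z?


Exponent = lcm of the cyclic orders; pairwise coprime => product.
2^2*5^7*3^8*11^6*13^4=4*78125*6561*1771561*28561=103740796863587812500


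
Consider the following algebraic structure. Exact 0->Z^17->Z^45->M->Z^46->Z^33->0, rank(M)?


Alt sum=0:
(-1)^0*17 + (-1)^1*45 + (-1)^2*? + (-1)^3*46 + (-1)^4*33=0
rank(M)=41


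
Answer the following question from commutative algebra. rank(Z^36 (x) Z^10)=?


rank(M(x)N) = rank(M)*rank(N)
36*10 = 360


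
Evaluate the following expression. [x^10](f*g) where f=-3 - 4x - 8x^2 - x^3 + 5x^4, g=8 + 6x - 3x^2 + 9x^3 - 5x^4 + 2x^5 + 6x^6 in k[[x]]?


[x^10] = sum a_i*b_j, i+j=10
  5*6=30
Sum=30


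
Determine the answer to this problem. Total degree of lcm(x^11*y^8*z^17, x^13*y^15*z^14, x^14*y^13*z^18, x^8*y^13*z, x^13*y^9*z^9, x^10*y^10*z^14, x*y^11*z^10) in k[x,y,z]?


lcm = componentwise max:
x: max(11,13,14,8,13,10,1)=14
y: max(8,15,13,13,9,10,11)=15
z: max(17,14,18,1,9,14,10)=18
Total=14+15+18=47


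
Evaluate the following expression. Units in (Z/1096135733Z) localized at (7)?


Local ring = Z/823543Z.
phi(823543) = 7^6*(7-1) = 705894


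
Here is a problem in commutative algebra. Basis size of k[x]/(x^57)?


Basis: 1,x,...,x^56
dim=57


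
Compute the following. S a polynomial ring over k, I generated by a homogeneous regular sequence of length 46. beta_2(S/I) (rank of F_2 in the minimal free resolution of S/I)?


Regular sequence => Koszul complex is the minimal free resolution.
Syz_1 minimally generated by Koszul relations f_i*e_j - f_j*e_i (i<j): mu(Syz_1) = beta_2 = C(m,2) = m(m-1)/2
m=46
46*45/2 = 1035


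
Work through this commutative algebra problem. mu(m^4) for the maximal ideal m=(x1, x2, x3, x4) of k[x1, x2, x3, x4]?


Graded Nakayama: mu(m^d) = dim_k (m^d/m^(d+1)) = #degree-4 monomials in 4 vars
C(n+d-1,d)=C(7,4)=35


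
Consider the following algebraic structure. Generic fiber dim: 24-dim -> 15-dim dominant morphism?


dim(fiber)=dim(X)-dim(Y)=24-15=9


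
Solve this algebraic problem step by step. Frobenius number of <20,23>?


gcd(20,23)=1 => F=ab-a-b=20*23-20-23=460-43=417


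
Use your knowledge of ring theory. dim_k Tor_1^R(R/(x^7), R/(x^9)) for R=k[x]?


Tor_1(R/I,R/J)=(I cap J)/IJ=(x^9)/(x^16)
dim=16-9=min(7,9)=7


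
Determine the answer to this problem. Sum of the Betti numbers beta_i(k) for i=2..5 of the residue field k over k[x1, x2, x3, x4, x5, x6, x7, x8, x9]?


Koszul resolution: beta_i(k)=C(n,i), n=9
C(9,2)=36, C(9,3)=84, C(9,4)=126, C(9,5)=126
Sum=372


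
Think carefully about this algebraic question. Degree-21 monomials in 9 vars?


C(d+n-1,n-1)=C(29,8)=4292145


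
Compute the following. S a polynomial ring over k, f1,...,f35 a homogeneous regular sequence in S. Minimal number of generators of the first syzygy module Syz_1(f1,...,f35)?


Regular sequence => Koszul complex is the minimal free resolution.
Syz_1 minimally generated by Koszul relations f_i*e_j - f_j*e_i (i<j): mu(Syz_1) = beta_2 = C(m,2) = m(m-1)/2
m=35
35*34/2 = 595


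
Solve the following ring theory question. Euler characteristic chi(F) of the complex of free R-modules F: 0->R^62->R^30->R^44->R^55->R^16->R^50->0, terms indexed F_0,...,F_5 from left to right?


chi = sum (-1)^i * rank:
(-1)^0*62=62
(-1)^1*30=-30
(-1)^2*44=44
(-1)^3*55=-55
(-1)^4*16=16
(-1)^5*50=-50
chi=-13


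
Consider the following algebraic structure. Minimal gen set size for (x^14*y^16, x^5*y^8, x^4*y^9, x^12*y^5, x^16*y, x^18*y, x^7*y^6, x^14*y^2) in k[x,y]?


Remove redundant (divisible by others).
x^18*y redundant.
x^14*y^16 redundant.
Min: x^16*y, x^14*y^2, x^12*y^5, x^7*y^6, x^5*y^8, x^4*y^9
Count=6


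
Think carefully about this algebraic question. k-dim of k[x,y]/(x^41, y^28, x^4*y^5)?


k[x,y]/I, I = (x^41, y^28, x^4*y^5)
Rect: 41x28=1148. Corner: (41-4)x(28-5)=851.
dim = 1148-851 = 297


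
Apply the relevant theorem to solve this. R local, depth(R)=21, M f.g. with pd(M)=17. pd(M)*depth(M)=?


pd+depth=21
depth=21-17=4
pd*depth=17*4=68


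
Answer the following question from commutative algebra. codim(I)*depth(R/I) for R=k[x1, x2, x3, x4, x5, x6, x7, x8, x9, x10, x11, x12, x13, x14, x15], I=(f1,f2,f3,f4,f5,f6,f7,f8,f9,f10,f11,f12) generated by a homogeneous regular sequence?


codim=12, depth=dim(R/I)=15-12=3
Product=12*3=36


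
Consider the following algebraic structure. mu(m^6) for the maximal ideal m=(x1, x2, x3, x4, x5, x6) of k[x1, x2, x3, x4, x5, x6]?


Graded Nakayama: mu(m^d) = dim_k (m^d/m^(d+1)) = #degree-6 monomials in 6 vars
C(n+d-1,d)=C(11,6)=462


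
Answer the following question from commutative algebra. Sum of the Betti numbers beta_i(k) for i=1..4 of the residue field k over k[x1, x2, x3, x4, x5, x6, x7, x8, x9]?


Koszul resolution: beta_i(k)=C(n,i), n=9
C(9,1)=9, C(9,2)=36, C(9,3)=84, C(9,4)=126
Sum=255


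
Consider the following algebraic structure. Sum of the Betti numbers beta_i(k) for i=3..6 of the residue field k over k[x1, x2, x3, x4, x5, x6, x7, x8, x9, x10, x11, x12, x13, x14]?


Koszul resolution: beta_i(k)=C(n,i), n=14
C(14,3)=364, C(14,4)=1001, C(14,5)=2002, C(14,6)=3003
Sum=6370


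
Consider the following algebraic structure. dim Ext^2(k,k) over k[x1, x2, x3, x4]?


C(n,i)=C(4,2)=6


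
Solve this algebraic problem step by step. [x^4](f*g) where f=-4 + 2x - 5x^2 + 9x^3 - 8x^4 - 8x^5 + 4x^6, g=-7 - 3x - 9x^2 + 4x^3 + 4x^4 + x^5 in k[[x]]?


[x^4] = sum a_i*b_j, i+j=4
  -4*4=-16
  2*4=8
  -5*-9=45
  9*-3=-27
  -8*-7=56
Sum=66


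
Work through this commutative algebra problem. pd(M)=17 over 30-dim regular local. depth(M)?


pd+depth=depth(R)=30
depth=30-17=13


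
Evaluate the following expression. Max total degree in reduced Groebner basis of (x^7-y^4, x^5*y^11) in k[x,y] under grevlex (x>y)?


LT(f1)=x^7, LT(f2)=x^5y^11, lcm=x^7y^11
S(f1,f2) = y^11*f1 - x^2*f2 = -y^15
Reduced GB = {f1, f2, y^15}; degrees 7, 16, 15
Max = 16


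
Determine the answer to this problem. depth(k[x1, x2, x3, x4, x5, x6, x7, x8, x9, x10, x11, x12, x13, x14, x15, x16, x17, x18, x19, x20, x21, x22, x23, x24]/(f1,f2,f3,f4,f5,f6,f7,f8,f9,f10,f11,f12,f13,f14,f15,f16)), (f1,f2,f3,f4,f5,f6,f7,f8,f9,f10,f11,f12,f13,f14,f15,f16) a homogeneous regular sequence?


depth(R)=24
depth(R/I)=24-16=8


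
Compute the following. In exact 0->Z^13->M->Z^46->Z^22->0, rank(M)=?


Alt sum=0:
(-1)^0*13 + (-1)^1*? + (-1)^2*46 + (-1)^3*22=0
rank(M)=37


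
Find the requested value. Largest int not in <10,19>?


gcd(10,19)=1 => F=ab-a-b=10*19-10-19=190-29=161


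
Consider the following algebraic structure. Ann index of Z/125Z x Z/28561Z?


Exponent = lcm of the cyclic orders; pairwise coprime => product.
5^3*13^4=125*28561=3570125
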